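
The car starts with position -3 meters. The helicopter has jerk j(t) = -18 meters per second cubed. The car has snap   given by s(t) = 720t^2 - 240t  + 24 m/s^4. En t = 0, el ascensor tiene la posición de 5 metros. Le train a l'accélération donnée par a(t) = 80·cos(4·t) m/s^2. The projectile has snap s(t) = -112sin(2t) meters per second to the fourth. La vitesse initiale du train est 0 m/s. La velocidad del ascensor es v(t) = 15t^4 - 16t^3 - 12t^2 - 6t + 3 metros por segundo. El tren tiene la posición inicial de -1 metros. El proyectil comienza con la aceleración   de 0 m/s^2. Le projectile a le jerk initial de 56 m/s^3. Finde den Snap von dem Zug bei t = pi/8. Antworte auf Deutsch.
Wir müssen unsere Gleichung für die Beschleunigung a(t) = 80·cos(4·t) 2-mal ableiten. Mit d/dt von a(t) finden wir j(t) = -320·sin(4·t). Mit d/dt von j(t) finden wir s(t) = -1280·cos(4·t). Wir haben den Snap s(t) = -1280·cos(4·t). Durch Einsetzen von t = pi/8: s(pi/8) = 0.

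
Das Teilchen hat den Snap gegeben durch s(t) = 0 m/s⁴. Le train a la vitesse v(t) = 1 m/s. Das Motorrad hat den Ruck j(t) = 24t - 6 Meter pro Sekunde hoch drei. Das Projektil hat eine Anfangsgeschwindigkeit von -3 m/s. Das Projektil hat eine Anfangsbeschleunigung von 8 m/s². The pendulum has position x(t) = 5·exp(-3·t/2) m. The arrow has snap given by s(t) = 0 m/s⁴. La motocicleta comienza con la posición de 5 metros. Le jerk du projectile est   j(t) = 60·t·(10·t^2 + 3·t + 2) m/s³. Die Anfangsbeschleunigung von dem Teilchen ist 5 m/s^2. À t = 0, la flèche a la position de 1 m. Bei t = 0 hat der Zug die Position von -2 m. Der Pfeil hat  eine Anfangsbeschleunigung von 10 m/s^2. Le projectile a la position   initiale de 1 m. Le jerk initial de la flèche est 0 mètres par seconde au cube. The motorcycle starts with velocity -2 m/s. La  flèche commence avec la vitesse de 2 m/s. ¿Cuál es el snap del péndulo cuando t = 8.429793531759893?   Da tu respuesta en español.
Partiendo de la posición x(t) = 5·exp(-3·t/2), tomamos 4 derivadas. Tomando d/dt de x(t), encontramos v(t) = -15·exp(-3·t/2)/2. Derivando la velocidad, obtenemos la aceleración: a(t) = 45·exp(-3·t/2)/4. La derivada de la aceleración da la sacudida: j(t) = -135·exp(-3·t/2)/8. La derivada de la sacudida da el snap: s(t) = 405·exp(-3·t/2)/16. De la ecuación del snap s(t) = 405·exp(-3·t/2)/16, sustituimos t = 8.429793531759893 para obtener s = 0.0000816236138229293.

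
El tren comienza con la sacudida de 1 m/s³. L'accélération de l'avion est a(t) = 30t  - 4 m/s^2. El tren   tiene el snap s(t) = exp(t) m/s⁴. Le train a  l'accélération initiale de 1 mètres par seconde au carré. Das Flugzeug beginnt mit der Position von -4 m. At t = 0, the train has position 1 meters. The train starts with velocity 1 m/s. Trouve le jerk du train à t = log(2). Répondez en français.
Pour résoudre ceci, nous devons prendre 1 intégrale de notre équation du snap s(t) = exp(t). En intégrant le snap et en utilisant la condition initiale j(0) = 1, nous obtenons j(t) = exp(t). En utilisant j(t) = exp(t) et en substituant t = log(2), nous trouvons j = 2.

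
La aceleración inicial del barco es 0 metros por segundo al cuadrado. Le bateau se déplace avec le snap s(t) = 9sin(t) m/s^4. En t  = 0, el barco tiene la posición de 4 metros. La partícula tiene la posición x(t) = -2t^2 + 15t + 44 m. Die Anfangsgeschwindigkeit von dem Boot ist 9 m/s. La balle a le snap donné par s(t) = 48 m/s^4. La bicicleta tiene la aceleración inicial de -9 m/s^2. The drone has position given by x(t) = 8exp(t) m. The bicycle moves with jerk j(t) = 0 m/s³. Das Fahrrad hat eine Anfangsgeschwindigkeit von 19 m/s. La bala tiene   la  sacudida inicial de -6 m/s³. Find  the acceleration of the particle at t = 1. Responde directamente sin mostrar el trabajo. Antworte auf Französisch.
La réponse est -4.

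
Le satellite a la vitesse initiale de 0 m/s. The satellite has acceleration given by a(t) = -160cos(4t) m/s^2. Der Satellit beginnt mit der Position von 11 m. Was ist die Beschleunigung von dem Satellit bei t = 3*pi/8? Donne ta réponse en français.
Nous avons l'accélération a(t) = -160·cos(4·t). En substituant t = 3*pi/8: a(3*pi/8) = 0.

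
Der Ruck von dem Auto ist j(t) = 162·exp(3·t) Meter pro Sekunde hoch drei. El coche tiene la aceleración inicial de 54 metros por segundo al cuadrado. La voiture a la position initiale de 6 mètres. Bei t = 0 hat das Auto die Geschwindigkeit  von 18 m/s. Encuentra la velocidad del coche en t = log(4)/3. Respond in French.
En partant du jerk j(t) = 162·exp(3·t), nous prenons 2 primitives. En prenant ∫j(t)dt et en appliquant a(0) = 54, nous trouvons a(t) = 54·exp(3·t). La primitive de l'accélération est la vitesse. En utilisant v(0) = 18, nous obtenons v(t) = 18·exp(3·t). En utilisant v(t) = 18·exp(3·t) et en substituant t = log(4)/3, nous trouvons v = 72.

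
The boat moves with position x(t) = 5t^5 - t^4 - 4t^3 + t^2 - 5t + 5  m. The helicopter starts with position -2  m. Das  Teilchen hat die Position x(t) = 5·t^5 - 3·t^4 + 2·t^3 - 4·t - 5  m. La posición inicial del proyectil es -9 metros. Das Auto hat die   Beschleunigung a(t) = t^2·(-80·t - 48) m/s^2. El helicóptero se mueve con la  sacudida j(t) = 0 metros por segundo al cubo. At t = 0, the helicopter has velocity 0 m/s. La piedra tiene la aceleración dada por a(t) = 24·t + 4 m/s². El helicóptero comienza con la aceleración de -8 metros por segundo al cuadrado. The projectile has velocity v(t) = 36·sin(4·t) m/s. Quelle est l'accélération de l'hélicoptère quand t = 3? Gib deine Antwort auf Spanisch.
Necesitamos integrar nuestra ecuación de la sacudida j(t) = 0 1 vez. La antiderivada de la sacudida, con a(0) = -8, da la aceleración: a(t) = -8. Tenemos la aceleración a(t) = -8. Sustituyendo t = 3: a(3) = -8.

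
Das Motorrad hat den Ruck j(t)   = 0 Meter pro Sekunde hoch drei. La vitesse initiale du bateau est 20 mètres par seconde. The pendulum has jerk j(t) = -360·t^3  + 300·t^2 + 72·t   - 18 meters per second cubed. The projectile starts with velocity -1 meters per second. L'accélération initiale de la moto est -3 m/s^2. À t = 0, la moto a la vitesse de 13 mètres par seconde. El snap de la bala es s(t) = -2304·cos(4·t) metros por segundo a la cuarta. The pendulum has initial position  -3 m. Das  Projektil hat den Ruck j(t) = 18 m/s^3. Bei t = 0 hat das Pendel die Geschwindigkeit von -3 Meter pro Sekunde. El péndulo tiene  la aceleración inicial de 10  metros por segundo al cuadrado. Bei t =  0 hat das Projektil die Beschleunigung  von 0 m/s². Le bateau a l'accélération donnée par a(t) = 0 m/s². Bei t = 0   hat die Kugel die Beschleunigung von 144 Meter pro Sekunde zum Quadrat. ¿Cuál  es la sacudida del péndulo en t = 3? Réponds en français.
En utilisant j(t) = -360·t^3 + 300·t^2 + 72·t - 18 et en substituant t = 3, nous trouvons j = -6822.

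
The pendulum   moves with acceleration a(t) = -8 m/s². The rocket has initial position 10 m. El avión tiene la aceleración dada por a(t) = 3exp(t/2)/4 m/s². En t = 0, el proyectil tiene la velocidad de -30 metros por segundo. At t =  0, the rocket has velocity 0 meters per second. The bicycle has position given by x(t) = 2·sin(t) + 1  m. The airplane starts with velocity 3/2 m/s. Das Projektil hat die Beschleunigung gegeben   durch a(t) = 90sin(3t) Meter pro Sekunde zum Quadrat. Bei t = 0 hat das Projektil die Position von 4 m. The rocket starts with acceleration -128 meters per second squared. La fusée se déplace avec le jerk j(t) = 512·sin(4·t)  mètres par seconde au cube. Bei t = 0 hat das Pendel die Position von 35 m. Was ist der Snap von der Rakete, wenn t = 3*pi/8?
Ausgehend von dem Ruck j(t) = 512·sin(4·t), nehmen wir 1 Ableitung. Durch Ableiten von dem Ruck erhalten wir den Snap: s(t) = 2048·cos(4·t). Mit s(t) = 2048·cos(4·t) und Einsetzen von t = 3*pi/8, finden wir s = 0.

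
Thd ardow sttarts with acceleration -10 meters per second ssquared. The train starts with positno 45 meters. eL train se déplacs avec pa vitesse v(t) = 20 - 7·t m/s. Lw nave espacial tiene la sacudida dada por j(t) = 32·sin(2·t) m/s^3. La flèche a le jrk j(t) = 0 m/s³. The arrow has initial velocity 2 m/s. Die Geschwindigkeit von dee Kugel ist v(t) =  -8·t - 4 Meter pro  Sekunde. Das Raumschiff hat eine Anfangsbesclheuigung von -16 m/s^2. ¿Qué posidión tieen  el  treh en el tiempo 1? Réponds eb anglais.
Starting from velocity v(t) = 20 - 7·t, we take 1 integral. Taking ∫v(t)dt and applying x(0) = 45, we find x(t) = -7·t^2/2 + 20·t + 45. We have position x(t) = -7·t^2/2 + 20·t + 45. Substituting t = 1: x(1) = 123/2.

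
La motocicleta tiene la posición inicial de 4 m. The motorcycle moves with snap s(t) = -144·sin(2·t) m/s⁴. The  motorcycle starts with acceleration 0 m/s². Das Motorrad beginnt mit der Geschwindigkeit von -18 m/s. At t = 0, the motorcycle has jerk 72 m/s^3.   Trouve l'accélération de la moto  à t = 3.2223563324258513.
Nous devons intégrer notre équation du snap s(t) = -144·sin(2·t) 2 fois. En intégrant le snap et en utilisant la condition initiale j(0) = 72, nous obtenons j(t) = 72·cos(2·t). En intégrant le jerk et en utilisant la condition initiale a(0) = 0, nous obtenons a(t) = 36·sin(2·t). De l'équation de l'accélération a(t) = 36·sin(2·t), nous substituons t = 3.2223563324258513 pour obtenir a = 5.78973129706604.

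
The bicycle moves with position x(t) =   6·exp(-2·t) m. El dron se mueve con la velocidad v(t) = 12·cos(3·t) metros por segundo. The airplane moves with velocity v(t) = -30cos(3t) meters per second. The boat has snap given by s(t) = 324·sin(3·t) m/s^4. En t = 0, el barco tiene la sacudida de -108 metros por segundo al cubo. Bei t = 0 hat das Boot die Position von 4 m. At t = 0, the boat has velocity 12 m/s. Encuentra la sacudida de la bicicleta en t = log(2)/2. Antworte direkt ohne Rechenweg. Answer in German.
Die Antwort ist -24.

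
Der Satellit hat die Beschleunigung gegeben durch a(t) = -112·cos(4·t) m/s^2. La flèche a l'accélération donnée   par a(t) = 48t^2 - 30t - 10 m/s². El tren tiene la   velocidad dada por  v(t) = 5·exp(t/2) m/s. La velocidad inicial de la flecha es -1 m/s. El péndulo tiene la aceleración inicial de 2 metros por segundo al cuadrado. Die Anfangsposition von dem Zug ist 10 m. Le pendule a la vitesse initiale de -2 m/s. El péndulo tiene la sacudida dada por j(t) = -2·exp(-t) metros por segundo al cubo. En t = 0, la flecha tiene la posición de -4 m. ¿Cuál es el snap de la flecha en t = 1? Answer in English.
To solve this, we need to take 2 derivatives of our acceleration equation a(t) = 48·t^2 - 30·t - 10. Differentiating acceleration, we get jerk: j(t) = 96·t - 30. Differentiating jerk, we get snap: s(t) = 96. Using s(t) = 96 and substituting t = 1, we find s = 96.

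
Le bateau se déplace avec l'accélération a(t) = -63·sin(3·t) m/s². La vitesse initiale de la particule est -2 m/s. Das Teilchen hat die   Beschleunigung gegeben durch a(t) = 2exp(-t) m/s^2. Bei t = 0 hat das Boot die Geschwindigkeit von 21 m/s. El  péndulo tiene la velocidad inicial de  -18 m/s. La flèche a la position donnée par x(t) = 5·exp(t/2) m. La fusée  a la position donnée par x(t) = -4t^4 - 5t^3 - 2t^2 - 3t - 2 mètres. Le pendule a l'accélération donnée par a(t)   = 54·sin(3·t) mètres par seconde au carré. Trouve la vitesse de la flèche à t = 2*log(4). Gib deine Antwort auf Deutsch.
Ausgehend von der Position x(t) = 5·exp(t/2), nehmen wir 1 Ableitung. Mit d/dt von x(t) finden wir v(t) = 5·exp(t/2)/2. Mit v(t) = 5·exp(t/2)/2 und Einsetzen von t = 2*log(4), finden wir v = 10.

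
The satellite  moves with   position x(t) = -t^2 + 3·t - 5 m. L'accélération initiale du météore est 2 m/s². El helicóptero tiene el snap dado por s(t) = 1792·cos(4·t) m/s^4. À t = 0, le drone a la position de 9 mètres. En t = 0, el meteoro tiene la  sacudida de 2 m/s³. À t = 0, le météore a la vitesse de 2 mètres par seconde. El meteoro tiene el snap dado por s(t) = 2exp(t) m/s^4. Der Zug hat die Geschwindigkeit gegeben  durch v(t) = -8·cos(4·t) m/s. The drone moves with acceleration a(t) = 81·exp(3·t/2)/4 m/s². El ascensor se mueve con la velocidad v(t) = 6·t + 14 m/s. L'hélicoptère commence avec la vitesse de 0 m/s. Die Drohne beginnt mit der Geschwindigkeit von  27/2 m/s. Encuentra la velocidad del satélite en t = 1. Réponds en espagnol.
Partiendo de la posición x(t) = -t^2 + 3·t - 5, tomamos 1 derivada. Derivando la posición, obtenemos la velocidad: v(t) = 3 - 2·t. Usando v(t) = 3 - 2·t y sustituyendo t = 1, encontramos v = 1.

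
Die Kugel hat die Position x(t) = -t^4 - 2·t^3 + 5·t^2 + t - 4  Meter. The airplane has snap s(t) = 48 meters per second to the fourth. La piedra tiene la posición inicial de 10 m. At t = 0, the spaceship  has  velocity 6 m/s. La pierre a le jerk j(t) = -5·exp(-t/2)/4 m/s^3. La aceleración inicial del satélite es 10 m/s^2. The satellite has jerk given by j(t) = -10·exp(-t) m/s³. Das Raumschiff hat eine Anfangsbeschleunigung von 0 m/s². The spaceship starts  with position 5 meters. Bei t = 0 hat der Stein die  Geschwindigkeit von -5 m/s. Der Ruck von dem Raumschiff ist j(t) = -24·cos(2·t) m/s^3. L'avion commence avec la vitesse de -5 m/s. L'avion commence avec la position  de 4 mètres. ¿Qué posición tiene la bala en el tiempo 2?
De la ecuación de la posición x(t) = -t^4 - 2·t^3 + 5·t^2 + t - 4, sustituimos t = 2 para obtener x = -14.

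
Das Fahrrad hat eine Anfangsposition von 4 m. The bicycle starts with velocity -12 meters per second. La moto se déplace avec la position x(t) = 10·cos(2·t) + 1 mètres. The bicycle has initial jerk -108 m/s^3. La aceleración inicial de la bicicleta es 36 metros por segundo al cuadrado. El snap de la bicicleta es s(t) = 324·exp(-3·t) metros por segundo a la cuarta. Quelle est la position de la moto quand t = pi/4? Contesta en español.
Usando x(t) = 10·cos(2·t) + 1 y sustituyendo t = pi/4, encontramos x = 1.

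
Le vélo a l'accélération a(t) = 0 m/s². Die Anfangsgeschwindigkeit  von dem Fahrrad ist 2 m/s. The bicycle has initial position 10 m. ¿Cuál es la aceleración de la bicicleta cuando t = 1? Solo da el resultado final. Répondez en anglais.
The answer is 0.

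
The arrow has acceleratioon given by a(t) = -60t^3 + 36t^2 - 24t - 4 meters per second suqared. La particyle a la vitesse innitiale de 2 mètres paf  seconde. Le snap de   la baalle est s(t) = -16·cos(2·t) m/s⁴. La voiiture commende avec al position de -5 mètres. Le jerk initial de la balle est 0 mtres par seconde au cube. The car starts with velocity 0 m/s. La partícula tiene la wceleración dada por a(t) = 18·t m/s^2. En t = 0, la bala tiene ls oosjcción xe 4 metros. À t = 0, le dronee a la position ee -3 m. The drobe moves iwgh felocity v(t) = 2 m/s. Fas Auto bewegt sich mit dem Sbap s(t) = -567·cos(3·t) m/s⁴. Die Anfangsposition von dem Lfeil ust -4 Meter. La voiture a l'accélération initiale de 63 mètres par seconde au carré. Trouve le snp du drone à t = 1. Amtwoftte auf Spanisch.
Debemos derivar nuestra ecuación de la velocidad v(t) = 2 3 veces. Tomando d/dt de v(t), encontramos a(t) = 0. La derivada de la aceleración da la sacudida: j(t) = 0. Derivando la sacudida, obtenemos el snap: s(t) = 0. Tenemos el snap s(t) = 0. Sustituyendo t = 1: s(1) = 0.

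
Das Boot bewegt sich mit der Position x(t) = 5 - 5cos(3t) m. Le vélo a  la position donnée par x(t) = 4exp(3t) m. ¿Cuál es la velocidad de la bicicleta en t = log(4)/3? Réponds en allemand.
Um dies zu lösen, müssen wir 1 Ableitung unserer Gleichung für die Position x(t) = 4·exp(3·t) nehmen. Durch Ableiten von der Position erhalten wir die Geschwindigkeit: v(t) = 12·exp(3·t). Mit v(t) = 12·exp(3·t) und Einsetzen von t = log(4)/3, finden wir v = 48.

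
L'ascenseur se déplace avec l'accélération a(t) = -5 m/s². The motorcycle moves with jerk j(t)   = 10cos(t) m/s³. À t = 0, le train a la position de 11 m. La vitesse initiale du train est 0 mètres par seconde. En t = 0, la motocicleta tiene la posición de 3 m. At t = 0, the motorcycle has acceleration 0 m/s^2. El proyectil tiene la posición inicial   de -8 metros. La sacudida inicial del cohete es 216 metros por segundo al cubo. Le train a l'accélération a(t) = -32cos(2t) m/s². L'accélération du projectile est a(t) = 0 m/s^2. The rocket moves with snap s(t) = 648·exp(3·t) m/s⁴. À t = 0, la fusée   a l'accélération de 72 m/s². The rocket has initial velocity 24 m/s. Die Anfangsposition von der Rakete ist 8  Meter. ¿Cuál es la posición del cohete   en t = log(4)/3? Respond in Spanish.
Partiendo del snap s(t) = 648·exp(3·t), tomamos 4 integrales. Tomando ∫s(t)dt y aplicando j(0) = 216, encontramos j(t) = 216·exp(3·t). Tomando ∫j(t)dt y aplicando a(0) = 72, encontramos a(t) = 72·exp(3·t). La antiderivada de la aceleración es la velocidad. Usando v(0) = 24, obtenemos v(t) = 24·exp(3·t). Integrando la velocidad y usando la condición inicial x(0) = 8, obtenemos x(t) = 8·exp(3·t). De la ecuación de la posición x(t) = 8·exp(3·t), sustituimos t = log(4)/3 para obtener x = 32.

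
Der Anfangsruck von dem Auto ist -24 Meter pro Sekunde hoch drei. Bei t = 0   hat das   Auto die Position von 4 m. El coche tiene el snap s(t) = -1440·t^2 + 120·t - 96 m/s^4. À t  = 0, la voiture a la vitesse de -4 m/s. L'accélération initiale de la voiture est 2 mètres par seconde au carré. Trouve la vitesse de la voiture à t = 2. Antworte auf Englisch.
We must find the antiderivative of our snap equation s(t) = -1440·t^2 + 120·t - 96 3 times. Integrating snap and using the initial condition j(0) = -24, we get j(t) = -480·t^3 + 60·t^2 - 96·t - 24. Finding the antiderivative of j(t) and using a(0) = 2: a(t) = -120·t^4 + 20·t^3 - 48·t^2 - 24·t + 2. The antiderivative of acceleration, with v(0) = -4, gives velocity: v(t) = -24·t^5 + 5·t^4 - 16·t^3 - 12·t^2 + 2·t - 4. We have velocity v(t) = -24·t^5 + 5·t^4 - 16·t^3 - 12·t^2 + 2·t - 4. Substituting t = 2: v(2) = -864.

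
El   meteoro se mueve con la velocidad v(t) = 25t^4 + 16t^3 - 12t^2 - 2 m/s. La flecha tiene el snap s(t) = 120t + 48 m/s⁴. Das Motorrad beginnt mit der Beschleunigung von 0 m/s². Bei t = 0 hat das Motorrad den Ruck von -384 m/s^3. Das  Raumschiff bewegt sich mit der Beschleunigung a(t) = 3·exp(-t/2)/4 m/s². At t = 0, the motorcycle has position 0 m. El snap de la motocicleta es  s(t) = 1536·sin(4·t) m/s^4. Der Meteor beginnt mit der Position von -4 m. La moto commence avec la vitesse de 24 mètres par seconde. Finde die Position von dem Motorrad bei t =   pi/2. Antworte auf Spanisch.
Partiendo del snap s(t) = 1536·sin(4·t), tomamos 4 antiderivadas. La antiderivada del snap, con j(0) = -384, da la sacudida: j(t) = -384·cos(4·t). La integral de la sacudida, con a(0) = 0, da la aceleración: a(t) = -96·sin(4·t). La antiderivada de la aceleración es la velocidad. Usando v(0) = 24, obtenemos v(t) = 24·cos(4·t). Tomando ∫v(t)dt y aplicando x(0) = 0, encontramos x(t) = 6·sin(4·t). Tenemos la posición x(t) = 6·sin(4·t). Sustituyendo t = pi/2: x(pi/2) = 0.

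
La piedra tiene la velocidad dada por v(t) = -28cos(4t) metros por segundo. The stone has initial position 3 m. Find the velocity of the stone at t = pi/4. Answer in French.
En utilisant v(t) = -28·cos(4·t) et en substituant t = pi/4, nous trouvons v = 28.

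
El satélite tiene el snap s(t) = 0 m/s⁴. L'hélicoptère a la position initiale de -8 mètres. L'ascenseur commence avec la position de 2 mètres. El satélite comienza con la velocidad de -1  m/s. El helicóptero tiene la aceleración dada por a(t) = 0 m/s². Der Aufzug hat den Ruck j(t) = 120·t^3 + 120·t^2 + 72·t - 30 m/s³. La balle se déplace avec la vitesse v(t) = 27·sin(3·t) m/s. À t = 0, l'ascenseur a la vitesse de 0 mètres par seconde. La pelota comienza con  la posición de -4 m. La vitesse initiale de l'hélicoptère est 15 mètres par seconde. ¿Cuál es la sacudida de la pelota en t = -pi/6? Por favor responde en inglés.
We must differentiate our velocity equation v(t) = 27·sin(3·t) 2 times. Taking d/dt of v(t), we find a(t) = 81·cos(3·t). The derivative of acceleration gives jerk: j(t) = -243·sin(3·t). Using j(t) = -243·sin(3·t) and substituting t = -pi/6, we find j = 243.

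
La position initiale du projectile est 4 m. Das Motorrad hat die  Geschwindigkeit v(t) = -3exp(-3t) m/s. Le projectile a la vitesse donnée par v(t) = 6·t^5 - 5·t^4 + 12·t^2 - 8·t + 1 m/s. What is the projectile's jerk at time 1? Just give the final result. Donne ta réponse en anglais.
j(1) = 84.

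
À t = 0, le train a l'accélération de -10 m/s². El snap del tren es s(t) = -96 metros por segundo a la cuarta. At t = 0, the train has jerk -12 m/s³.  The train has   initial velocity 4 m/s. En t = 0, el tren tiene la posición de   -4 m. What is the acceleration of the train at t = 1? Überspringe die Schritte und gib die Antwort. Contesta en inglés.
The acceleration at t = 1 is a = -70.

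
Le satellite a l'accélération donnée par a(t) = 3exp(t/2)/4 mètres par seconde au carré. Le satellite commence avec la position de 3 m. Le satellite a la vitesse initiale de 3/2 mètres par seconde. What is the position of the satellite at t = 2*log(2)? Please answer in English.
Starting from acceleration a(t) = 3·exp(t/2)/4, we take 2 integrals. Finding the integral of a(t) and using v(0) = 3/2: v(t) = 3·exp(t/2)/2. The antiderivative of velocity is position. Using x(0) = 3, we get x(t) = 3·exp(t/2). Using x(t) = 3·exp(t/2) and substituting t = 2*log(2), we find x = 6.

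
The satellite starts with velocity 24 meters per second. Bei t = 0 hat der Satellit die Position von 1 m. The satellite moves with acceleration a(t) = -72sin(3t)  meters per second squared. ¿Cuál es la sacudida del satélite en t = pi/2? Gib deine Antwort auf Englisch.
We must differentiate our acceleration equation a(t) = -72·sin(3·t) 1 time. Differentiating acceleration, we get jerk: j(t) = -216·cos(3·t). We have jerk j(t) = -216·cos(3·t). Substituting t = pi/2: j(pi/2) = 0.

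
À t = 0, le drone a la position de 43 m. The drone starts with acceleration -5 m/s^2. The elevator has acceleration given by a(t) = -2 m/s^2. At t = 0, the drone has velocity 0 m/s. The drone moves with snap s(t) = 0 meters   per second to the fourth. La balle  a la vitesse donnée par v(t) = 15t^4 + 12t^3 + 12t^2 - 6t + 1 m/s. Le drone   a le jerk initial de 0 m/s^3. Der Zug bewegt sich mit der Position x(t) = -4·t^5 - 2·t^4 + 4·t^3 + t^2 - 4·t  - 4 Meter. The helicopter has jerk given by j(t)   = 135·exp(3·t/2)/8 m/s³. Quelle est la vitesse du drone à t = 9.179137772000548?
En partant du snap s(t) = 0, nous prenons 3 intégrales. L'intégrale du snap, avec j(0) = 0, donne le jerk: j(t) = 0. En prenant ∫j(t)dt et en appliquant a(0) = -5, nous trouvons a(t) = -5. L'intégrale de l'accélération, avec v(0) = 0, donne la vitesse: v(t) = -5·t. De l'équation de la vitesse v(t) = -5·t, nous substituons t = 9.179137772000548 pour obtenir v = -45.8956888600027.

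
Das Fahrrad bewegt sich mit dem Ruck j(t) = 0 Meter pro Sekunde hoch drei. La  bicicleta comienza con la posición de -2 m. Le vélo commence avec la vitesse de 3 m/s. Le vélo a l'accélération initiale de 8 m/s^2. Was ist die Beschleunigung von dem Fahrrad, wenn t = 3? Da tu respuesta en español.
Para resolver esto, necesitamos tomar 1 antiderivada de nuestra ecuación de la sacudida j(t) = 0. Integrando la sacudida y usando la condición inicial a(0) = 8, obtenemos a(t) = 8. Usando a(t) = 8 y sustituyendo t = 3, encontramos a = 8.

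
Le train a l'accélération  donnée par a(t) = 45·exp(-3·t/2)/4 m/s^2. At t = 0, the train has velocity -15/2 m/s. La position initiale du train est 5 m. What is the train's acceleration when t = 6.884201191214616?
Using a(t) = 45·exp(-3·t/2)/4 and substituting t = 6.884201191214616, we find a = 0.000368550188755688.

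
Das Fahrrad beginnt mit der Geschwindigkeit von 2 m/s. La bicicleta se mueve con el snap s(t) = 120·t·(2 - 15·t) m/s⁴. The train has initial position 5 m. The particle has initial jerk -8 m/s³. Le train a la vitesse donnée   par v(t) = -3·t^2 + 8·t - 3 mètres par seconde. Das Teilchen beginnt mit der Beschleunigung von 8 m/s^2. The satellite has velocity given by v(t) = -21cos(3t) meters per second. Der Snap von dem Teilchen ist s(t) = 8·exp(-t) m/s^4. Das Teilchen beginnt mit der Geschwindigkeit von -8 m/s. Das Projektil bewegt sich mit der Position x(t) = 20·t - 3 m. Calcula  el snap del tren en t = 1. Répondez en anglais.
Starting from velocity v(t) = -3·t^2 + 8·t - 3, we take 3 derivatives. Taking d/dt of v(t), we find a(t) = 8 - 6·t. The derivative of acceleration gives jerk: j(t) = -6. Taking d/dt of j(t), we find s(t) = 0. From the given snap equation s(t) = 0, we substitute t = 1 to get s = 0.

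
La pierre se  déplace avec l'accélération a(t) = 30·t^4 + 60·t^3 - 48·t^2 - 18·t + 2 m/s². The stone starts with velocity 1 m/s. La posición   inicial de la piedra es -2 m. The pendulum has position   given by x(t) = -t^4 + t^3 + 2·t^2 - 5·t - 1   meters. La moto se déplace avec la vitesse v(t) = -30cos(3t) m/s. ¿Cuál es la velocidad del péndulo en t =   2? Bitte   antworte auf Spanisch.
Para resolver esto, necesitamos tomar 1 derivada de nuestra ecuación de la posición x(t) = -t^4 + t^3 + 2·t^2 - 5·t - 1. La derivada de la posición da la velocidad: v(t) = -4·t^3 + 3·t^2 + 4·t - 5. Usando v(t) = -4·t^3 + 3·t^2 + 4·t - 5 y sustituyendo t = 2, encontramos v = -17.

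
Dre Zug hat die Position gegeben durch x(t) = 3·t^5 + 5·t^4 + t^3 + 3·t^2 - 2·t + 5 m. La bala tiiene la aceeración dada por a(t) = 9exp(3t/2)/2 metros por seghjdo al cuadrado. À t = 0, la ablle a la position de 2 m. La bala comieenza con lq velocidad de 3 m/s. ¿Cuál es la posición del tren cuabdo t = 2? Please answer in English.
Using x(t) = 3·t^5 + 5·t^4 + t^3 + 3·t^2 - 2·t + 5 and substituting t = 2, we find x = 197.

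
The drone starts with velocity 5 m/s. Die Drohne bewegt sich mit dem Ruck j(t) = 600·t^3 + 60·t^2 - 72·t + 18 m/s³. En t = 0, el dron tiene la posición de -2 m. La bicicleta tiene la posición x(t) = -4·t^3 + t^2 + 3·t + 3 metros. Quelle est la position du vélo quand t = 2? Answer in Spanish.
Usando x(t) = -4·t^3 + t^2 + 3·t + 3 y sustituyendo t = 2, encontramos x = -19.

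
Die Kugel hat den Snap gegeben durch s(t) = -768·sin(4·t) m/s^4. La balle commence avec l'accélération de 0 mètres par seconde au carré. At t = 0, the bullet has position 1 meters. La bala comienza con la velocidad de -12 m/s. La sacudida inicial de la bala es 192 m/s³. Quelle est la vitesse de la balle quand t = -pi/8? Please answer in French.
Pour résoudre ceci, nous devons prendre 3 intégrales de notre équation du snap s(t) = -768·sin(4·t). La primitive du snap, avec j(0) = 192, donne le jerk: j(t) = 192·cos(4·t). L'intégrale du jerk, avec a(0) = 0, donne l'accélération: a(t) = 48·sin(4·t). En prenant ∫a(t)dt et en appliquant v(0) = -12, nous trouvons v(t) = -12·cos(4·t). En utilisant v(t) = -12·cos(4·t) et en substituant t = -pi/8, nous trouvons v = 0.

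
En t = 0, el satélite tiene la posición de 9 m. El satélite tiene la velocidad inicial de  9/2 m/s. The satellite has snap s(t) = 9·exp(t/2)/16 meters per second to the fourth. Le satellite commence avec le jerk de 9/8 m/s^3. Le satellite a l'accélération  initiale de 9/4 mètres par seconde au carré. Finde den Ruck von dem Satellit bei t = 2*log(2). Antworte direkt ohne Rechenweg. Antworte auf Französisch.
Le jerk à t = 2*log(2) est j = 9/4.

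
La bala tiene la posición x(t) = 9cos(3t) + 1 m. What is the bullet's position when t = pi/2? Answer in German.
Wir haben die Position x(t) = 9·cos(3·t) + 1. Durch Einsetzen von t = pi/2: x(pi/2) = 1.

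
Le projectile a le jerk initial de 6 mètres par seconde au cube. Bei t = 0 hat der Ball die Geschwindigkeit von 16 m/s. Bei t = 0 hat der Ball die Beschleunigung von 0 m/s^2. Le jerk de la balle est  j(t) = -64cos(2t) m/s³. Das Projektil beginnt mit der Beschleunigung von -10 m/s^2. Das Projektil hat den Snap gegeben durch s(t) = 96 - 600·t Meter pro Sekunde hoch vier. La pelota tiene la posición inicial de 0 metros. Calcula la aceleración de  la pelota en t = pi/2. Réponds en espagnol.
Partiendo de la sacudida j(t) = -64·cos(2·t), tomamos 1 antiderivada. La antiderivada de la sacudida, con a(0) = 0, da la aceleración: a(t) = -32·sin(2·t). Usando a(t) = -32·sin(2·t) y sustituyendo t = pi/2, encontramos a = 0.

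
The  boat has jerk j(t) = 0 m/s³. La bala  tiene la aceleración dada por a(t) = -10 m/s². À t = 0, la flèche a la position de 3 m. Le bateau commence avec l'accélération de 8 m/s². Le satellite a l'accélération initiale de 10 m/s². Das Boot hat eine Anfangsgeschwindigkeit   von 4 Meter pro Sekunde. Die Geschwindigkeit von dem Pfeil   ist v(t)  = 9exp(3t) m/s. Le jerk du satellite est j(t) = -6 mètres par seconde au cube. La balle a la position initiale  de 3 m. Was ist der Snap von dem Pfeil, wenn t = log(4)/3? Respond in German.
Ausgehend von der Geschwindigkeit v(t) = 9·exp(3·t), nehmen wir 3 Ableitungen. Mit d/dt von v(t) finden wir a(t) = 27·exp(3·t). Durch Ableiten von der Beschleunigung erhalten wir den Ruck: j(t) = 81·exp(3·t). Mit d/dt von j(t) finden wir s(t) = 243·exp(3·t). Aus der Gleichung für den Snap s(t) = 243·exp(3·t), setzen wir t = log(4)/3 ein und erhalten s = 972.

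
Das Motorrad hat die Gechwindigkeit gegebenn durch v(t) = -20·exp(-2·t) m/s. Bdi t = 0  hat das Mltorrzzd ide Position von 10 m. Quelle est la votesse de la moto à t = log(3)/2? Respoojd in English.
Using v(t) = -20·exp(-2·t) and substituting t = log(3)/2, we find v = -20/3.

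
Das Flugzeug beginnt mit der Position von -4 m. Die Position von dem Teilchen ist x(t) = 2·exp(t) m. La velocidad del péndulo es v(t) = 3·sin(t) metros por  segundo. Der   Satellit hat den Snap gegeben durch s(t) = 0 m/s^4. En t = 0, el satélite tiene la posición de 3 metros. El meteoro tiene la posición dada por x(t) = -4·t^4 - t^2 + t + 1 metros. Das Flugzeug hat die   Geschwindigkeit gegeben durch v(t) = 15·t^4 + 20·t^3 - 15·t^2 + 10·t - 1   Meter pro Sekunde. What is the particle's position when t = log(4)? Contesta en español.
De la ecuación de la posición x(t) = 2·exp(t), sustituimos t = log(4) para obtener x = 8.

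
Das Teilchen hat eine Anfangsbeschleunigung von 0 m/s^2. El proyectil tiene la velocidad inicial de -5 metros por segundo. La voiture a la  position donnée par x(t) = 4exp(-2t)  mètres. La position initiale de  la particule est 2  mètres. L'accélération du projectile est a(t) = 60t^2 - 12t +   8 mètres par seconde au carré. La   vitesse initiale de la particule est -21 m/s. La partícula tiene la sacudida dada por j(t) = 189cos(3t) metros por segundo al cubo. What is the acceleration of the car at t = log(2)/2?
Starting from position x(t) = 4·exp(-2·t), we take 2 derivatives. Differentiating position, we get velocity: v(t) = -8·exp(-2·t). The derivative of velocity gives acceleration: a(t) = 16·exp(-2·t). We have acceleration a(t) = 16·exp(-2·t). Substituting t = log(2)/2: a(log(2)/2) = 8.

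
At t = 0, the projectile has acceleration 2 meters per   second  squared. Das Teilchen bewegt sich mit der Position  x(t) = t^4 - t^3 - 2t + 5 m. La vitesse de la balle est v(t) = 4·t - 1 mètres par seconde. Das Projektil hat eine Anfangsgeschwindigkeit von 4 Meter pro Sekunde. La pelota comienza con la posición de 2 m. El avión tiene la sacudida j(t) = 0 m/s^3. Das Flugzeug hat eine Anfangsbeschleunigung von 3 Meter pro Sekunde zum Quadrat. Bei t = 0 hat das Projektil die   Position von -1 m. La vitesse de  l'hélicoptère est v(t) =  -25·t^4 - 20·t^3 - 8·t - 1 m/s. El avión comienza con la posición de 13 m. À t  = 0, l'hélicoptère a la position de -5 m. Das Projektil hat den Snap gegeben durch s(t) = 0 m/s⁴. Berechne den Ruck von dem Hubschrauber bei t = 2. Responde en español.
Debemos derivar nuestra ecuación de la velocidad v(t) = -25·t^4 - 20·t^3 - 8·t - 1 2 veces. Tomando d/dt de v(t), encontramos a(t) = -100·t^3 - 60·t^2 - 8. Tomando d/dt de a(t), encontramos j(t) = -300·t^2 - 120·t. Usando j(t) = -300·t^2 - 120·t y sustituyendo t = 2, encontramos j = -1440.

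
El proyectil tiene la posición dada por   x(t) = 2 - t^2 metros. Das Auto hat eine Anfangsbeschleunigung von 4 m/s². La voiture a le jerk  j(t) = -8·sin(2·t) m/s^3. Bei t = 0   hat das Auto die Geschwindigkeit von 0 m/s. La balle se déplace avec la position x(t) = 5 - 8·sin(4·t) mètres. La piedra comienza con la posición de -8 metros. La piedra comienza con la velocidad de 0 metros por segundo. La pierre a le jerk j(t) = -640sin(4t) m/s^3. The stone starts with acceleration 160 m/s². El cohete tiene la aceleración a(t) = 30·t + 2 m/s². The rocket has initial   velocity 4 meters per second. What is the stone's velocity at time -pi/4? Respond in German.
Ausgehend von dem Ruck j(t) = -640·sin(4·t), nehmen wir 2 Integrale. Mit ∫j(t)dt und Anwendung von a(0) = 160, finden wir a(t) = 160·cos(4·t). Das Integral von der Beschleunigung ist die Geschwindigkeit. Mit v(0) = 0 erhalten wir v(t) = 40·sin(4·t). Wir haben die Geschwindigkeit v(t) = 40·sin(4·t). Durch Einsetzen von t = -pi/4: v(-pi/4) = 0.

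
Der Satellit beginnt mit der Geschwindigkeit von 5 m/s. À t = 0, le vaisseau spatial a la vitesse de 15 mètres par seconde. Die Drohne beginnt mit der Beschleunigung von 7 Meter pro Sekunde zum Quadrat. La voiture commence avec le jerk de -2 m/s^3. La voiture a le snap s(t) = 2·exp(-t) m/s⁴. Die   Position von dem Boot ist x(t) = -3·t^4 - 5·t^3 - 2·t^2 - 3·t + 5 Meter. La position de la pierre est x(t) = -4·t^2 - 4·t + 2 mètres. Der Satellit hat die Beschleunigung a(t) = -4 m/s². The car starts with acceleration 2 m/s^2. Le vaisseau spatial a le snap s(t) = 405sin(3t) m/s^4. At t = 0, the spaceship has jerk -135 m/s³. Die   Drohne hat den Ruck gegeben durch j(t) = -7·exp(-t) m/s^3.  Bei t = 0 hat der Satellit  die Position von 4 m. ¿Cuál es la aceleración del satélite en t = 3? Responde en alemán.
Mit a(t) = -4 und Einsetzen von t = 3, finden wir a = -4.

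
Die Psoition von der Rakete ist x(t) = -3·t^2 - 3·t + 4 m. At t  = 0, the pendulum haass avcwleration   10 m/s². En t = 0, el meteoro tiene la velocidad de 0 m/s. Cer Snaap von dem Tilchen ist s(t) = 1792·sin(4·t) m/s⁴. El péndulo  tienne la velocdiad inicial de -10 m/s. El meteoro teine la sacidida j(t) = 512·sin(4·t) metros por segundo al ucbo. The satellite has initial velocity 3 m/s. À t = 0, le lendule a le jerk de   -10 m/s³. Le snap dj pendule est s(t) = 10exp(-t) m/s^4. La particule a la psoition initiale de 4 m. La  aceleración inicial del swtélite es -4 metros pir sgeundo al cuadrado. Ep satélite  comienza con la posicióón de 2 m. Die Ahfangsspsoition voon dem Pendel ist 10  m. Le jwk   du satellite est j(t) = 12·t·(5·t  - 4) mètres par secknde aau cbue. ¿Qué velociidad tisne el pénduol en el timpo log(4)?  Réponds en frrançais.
Nous devons intégrer notre équation du snap s(t) = 10·exp(-t) 3 fois. En intégrant le snap et en utilisant la condition initiale j(0) = -10, nous obtenons j(t) = -10·exp(-t). En intégrant le jerk et en utilisant la condition initiale a(0) = 10, nous obtenons a(t) = 10·exp(-t). En prenant ∫a(t)dt et en appliquant v(0) = -10, nous trouvons v(t) = -10·exp(-t). De l'équation de la vitesse v(t) = -10·exp(-t), nous substituons t = log(4) pour obtenir v = -5/2.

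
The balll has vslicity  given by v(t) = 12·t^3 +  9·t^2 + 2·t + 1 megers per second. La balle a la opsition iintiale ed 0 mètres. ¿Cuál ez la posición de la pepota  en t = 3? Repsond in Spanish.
Debemos encontrar la antiderivada de nuestra ecuación de la velocidad v(t) = 12·t^3 + 9·t^2 + 2·t + 1 1 vez. Integrando la velocidad y usando la condición inicial x(0) = 0, obtenemos x(t) = 3·t^4 + 3·t^3 + t^2 + t. Tenemos la posición x(t) = 3·t^4 + 3·t^3 + t^2 + t. Sustituyendo t = 3: x(3) = 336.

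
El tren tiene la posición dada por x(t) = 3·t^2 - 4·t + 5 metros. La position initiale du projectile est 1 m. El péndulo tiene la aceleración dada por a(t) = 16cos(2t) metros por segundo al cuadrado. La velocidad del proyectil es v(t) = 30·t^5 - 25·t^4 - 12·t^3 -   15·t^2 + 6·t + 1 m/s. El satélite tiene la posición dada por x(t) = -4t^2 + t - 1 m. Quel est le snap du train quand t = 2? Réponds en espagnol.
Debemos derivar nuestra ecuación de la posición x(t) = 3·t^2 - 4·t + 5 4 veces. La derivada de la posición da la velocidad: v(t) = 6·t - 4. La derivada de la velocidad da la aceleración: a(t) = 6. Tomando d/dt de a(t), encontramos j(t) = 0. Derivando la sacudida, obtenemos el snap: s(t) = 0. Usando s(t) = 0 y sustituyendo t = 2, encontramos s = 0.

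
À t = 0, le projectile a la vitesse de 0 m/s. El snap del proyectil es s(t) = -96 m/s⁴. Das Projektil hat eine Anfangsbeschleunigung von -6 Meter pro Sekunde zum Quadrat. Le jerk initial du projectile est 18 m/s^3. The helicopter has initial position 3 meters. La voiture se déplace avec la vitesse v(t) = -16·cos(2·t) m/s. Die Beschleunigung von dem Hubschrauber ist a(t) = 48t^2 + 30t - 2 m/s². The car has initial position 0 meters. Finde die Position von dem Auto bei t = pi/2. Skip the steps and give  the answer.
Bei t = pi/2, x = 0.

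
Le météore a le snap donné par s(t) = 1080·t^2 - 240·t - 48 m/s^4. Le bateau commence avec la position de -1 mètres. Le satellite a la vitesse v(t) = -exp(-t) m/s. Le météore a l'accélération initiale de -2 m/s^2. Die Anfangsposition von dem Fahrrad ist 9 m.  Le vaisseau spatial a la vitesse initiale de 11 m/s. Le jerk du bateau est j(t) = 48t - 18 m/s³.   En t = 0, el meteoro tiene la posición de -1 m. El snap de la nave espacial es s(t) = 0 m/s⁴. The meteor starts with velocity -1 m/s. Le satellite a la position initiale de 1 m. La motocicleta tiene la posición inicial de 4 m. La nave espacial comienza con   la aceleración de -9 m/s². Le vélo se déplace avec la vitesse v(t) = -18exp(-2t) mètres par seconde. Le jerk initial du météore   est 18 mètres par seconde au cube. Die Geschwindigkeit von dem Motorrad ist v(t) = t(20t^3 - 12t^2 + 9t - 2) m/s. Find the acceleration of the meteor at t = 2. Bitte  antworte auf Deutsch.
Wir müssen unsere Gleichung für den Snap s(t) = 1080·t^2 - 240·t - 48 2-mal integrieren. Die Stammfunktion von dem Snap, mit j(0) = 18, ergibt den Ruck: j(t) = 360·t^3 - 120·t^2 - 48·t + 18. Durch Integration von dem Ruck und Verwendung der Anfangsbedingung a(0) = -2, erhalten wir a(t) = 90·t^4 - 40·t^3 - 24·t^2 + 18·t - 2. Aus der Gleichung für die Beschleunigung a(t) = 90·t^4 - 40·t^3 - 24·t^2 + 18·t - 2, setzen wir t = 2 ein und erhalten a = 1058.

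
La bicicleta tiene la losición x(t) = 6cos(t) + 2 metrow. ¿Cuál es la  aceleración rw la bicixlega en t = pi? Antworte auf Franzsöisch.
Nous devons dériver notre équation de la position x(t) = 6·cos(t) + 2 2 fois. En dérivant la position, nous obtenons la vitesse: v(t) = -6·sin(t). La dérivée de la vitesse donne l'accélération: a(t) = -6·cos(t). De l'équation de l'accélération a(t) = -6·cos(t), nous substituons t = pi pour obtenir a = 6.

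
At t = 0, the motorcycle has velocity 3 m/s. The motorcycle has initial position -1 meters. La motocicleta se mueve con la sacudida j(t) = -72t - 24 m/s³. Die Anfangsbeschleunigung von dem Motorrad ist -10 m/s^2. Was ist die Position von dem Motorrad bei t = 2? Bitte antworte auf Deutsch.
Wir müssen unsere Gleichung für den Ruck j(t) = -72·t - 24 3-mal integrieren. Mit ∫j(t)dt und Anwendung von a(0) = -10, finden wir a(t) = -36·t^2 - 24·t - 10. Die Stammfunktion von der Beschleunigung, mit v(0) = 3, ergibt die Geschwindigkeit: v(t) = -12·t^3 - 12·t^2 - 10·t + 3. Das Integral von der Geschwindigkeit ist die Position. Mit x(0) = -1 erhalten wir x(t) = -3·t^4 - 4·t^3 - 5·t^2 + 3·t - 1. Wir haben die Position x(t) = -3·t^4 - 4·t^3 - 5·t^2 + 3·t - 1. Durch Einsetzen von t = 2: x(2) = -95.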